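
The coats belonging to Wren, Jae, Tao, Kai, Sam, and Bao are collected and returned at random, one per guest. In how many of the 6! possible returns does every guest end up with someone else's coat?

265

Count assignments avoiding every fixed point. For any j of the 6 guests fixed to their own coat, the other 6−j can be arranged in (6−j)! ways.
By inclusion–exclusion this is Σ_{j=0}^{6} (−1)^j C(6,j)·(6−j)!.
Computing: 720 − 720 + 360 − 120 + 30 − 6 + 1 = 265.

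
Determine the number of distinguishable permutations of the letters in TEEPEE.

The 6 letters of TEEPEE have repeats: E appearing 4 times.
Dividing 6! = 720 by 4! = 24 for the repeated letters gives 30.

30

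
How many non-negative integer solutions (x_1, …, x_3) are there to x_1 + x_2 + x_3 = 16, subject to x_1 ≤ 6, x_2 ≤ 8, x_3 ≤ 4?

6

By stars and bars, unrestricted non-negative solutions to x_1+…+x_3 = 16 number C(16+2,2) = 153.
Subtract solutions that violate a single cap (substitute x_i' = x_i − (cap_i+1)): x_1 ≥ 7 gives C(11,2) = 55; x_2 ≥ 9 gives C(9,2) = 36; x_3 ≥ 5 gives C(13,2) = 78. Together 169.
Add back pairs where two caps are both exceeded: 1 + 15 + 6 = 22.
By inclusion–exclusion the count is 153 − 169 + 22 = 6.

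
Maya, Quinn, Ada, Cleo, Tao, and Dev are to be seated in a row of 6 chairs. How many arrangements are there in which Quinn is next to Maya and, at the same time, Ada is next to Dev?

96

Treat {Quinn,Maya} as one block (2 orders) and {Ada,Dev} as another (2 orders).
That leaves 4 units to arrange: 2 × 2 × 4! = 4 × 24 = 96.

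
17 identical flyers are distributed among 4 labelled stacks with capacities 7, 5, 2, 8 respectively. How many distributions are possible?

Without the upper bounds there are C(20,3) = 1140 ways to split 17 among 4 stacks.
Subtract solutions that violate a single cap (substitute x_i' = x_i − (cap_i+1)): x_1 ≥ 8 gives C(12,3) = 220; x_2 ≥ 6 gives C(14,3) = 364; x_3 ≥ 3 gives C(17,3) = 680; x_4 ≥ 9 gives C(11,3) = 165. Together 1429.
Add back pairs where two caps are both exceeded: 20 + 84 + 1 + 165 + 10 + 56 = 336.
Subtract triples: 1 + 0 + 0 + 0 = 1.
By inclusion–exclusion the count is 1140 − 1429 + 336 − 1 = 46.

46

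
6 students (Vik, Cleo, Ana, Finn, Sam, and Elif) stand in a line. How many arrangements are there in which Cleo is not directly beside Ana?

Of the 6! = 720 arrangements, those with Cleo and Ana adjacent number 2 × 5! = 240 (treat the pair as a block with 2 internal orders).
Complementary counting: 720 − 240 = 480.

480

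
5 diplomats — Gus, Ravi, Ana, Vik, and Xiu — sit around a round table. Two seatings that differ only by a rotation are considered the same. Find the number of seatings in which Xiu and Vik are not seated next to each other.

12

All circular seatings of 5 people number (4)! = 24.
Seatings with Xiu beside Vik: treat them as a block with 2 internal orders, giving 2 × (3)! = 12.
Subtracting, 24 − 12 = 12.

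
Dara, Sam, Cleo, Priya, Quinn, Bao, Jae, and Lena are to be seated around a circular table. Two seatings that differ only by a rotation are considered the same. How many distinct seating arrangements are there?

Around a circle, 8 distinct people have 8!/8 = (7)! = 5040 rotationally distinct seatings.

5040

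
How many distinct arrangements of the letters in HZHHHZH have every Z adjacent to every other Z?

6

Treat the 2 copies of Z as a single block. The multiset to arrange is then {ZZ, H, H, H, H, H}, 6 items in all.
That gives (6)!/(5!) = 6 arrangements.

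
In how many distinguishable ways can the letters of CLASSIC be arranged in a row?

1260

The 7 letters of CLASSIC have repeats: C appearing twice and S appearing twice.
The number of distinct arrangements is 7!/(2!·2!) = 5040/4 = 1260.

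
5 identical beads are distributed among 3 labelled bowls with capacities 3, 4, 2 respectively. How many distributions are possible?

Without the upper bounds there are C(7,2) = 21 ways to split 5 among 3 bowls.
Subtract solutions that violate a single cap (substitute x_i' = x_i − (cap_i+1)): x_1 ≥ 4 gives C(3,2) = 3; x_2 ≥ 5 gives C(2,2) = 1; x_3 ≥ 3 gives C(4,2) = 6. Together 10.
No two caps can be exceeded simultaneously, so the pair terms are all 0.
By inclusion–exclusion the count is 21 − 10 + 0 = 11.

11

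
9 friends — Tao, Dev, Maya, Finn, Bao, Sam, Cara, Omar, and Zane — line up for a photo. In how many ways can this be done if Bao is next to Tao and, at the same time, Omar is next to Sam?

20160

Treat {Bao,Tao} as one block (2 orders) and {Omar,Sam} as another (2 orders).
That leaves 7 units to arrange: 2 × 2 × 7! = 4 × 5040 = 20160.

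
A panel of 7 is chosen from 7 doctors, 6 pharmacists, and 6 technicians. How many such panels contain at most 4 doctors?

48917

Split by how many doctors are chosen (0 through 4).
Sum: C(7,0)·C(12,7) + C(7,1)·C(12,6) + C(7,2)·C(12,5) + C(7,3)·C(12,4) + C(7,4)·C(12,3) = 792 + 6468 + 16632 + 17325 + 7700 = 48917.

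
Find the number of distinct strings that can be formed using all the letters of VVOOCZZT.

VVOOCZZT has 8 letters with O appearing twice, V appearing twice, and Z appearing twice.
The number of distinct arrangements is 8!/(2!·2!·2!) = 40320/8 = 5040.

5040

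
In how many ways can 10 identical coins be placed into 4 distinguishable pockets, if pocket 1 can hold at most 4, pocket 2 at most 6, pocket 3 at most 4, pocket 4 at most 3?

79

Ignoring the caps, the number of non-negative solutions to x_1+…+x_4 = 10 is C(13,3) = 286.
Subtract solutions that violate a single cap (substitute x_i' = x_i − (cap_i+1)): x_1 ≥ 5 gives C(8,3) = 56; x_2 ≥ 7 gives C(6,3) = 20; x_3 ≥ 5 gives C(8,3) = 56; x_4 ≥ 4 gives C(9,3) = 84. Together 216.
Add back pairs where two caps are both exceeded: 0 + 1 + 4 + 0 + 0 + 4 = 9.
By inclusion–exclusion the count is 286 − 216 + 9 = 79.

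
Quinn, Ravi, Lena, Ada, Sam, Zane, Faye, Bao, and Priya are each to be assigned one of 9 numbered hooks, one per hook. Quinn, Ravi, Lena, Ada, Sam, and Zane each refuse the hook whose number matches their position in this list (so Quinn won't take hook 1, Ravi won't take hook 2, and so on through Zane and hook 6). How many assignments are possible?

Let Aᵢ (for 1 ≤ i ≤ 6) be the placements that put person i in their forbidden hook. Any j of these fix j positions, leaving (9−j)! ways to fill the rest, and there are C(6,j) ways to pick which j.
By inclusion–exclusion, the number of valid placements is Σ_{j=0}^{6} (−1)^j C(6,j)·(9−j)!.
Computing: 362880 − 241920 + 75600 − 14400 + 1800 − 144 + 6 = 183822.

183822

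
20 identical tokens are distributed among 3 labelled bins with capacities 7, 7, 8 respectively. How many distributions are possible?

6

Without the upper bounds there are C(22,2) = 231 ways to split 20 among 3 bins.
Subtract solutions that violate a single cap (substitute x_i' = x_i − (cap_i+1)): x_1 ≥ 8 gives C(14,2) = 91; x_2 ≥ 8 gives C(14,2) = 91; x_3 ≥ 9 gives C(13,2) = 78. Together 260.
Add back pairs where two caps are both exceeded: 15 + 10 + 10 = 35.
By inclusion–exclusion the count is 231 − 260 + 35 = 6.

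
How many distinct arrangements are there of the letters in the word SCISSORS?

1680

SCISSORS has 8 letters with S appearing 4 times.
The number of distinct arrangements is 8!/(4!) = 40320/24 = 1680.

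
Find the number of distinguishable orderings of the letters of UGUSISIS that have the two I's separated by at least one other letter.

Total arrangements of UGUSISIS: 8!/(3!·2!·2!) = 1680.
Arrangements with the I's together: treat II as one letter, giving (7)!/(3!·2!) = 420.
Hence 1680 − 420 = 1260.

1260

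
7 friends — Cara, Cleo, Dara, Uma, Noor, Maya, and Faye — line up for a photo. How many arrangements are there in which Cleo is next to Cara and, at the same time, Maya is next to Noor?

480

Treat {Cleo,Cara} as one block (2 orders) and {Maya,Noor} as another (2 orders).
That leaves 5 units to arrange: 2 × 2 × 5! = 4 × 120 = 480.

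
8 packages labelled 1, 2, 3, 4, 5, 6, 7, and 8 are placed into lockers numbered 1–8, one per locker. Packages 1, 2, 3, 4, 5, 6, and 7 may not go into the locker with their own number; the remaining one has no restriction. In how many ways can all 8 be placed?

Let Aᵢ (for 1 ≤ i ≤ 7) be the placements that put package i in its forbidden locker. Any j of these fix j positions, leaving (8−j)! ways to fill the rest, and there are C(7,j) ways to pick which j.
By inclusion–exclusion, the number of valid placements is Σ_{j=0}^{7} (−1)^j C(7,j)·(8−j)!.
Computing: 40320 − 35280 + 15120 − 4200 + 840 − 126 + 14 − 1 = 16687.

16687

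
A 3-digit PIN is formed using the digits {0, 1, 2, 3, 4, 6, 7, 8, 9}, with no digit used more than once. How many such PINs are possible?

Choose and order 3 of the 9 symbols: the first digit has 9 options, the next 8, then 7.
That product is 9 × 8 × 7 = 504.

504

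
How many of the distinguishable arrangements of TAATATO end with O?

20

Fix O in the last position and arrange the remaining 6 letters.
Those 6 letters have A appearing 3 times and T appearing 3 times, giving (6)!/(3!·3!) = 20.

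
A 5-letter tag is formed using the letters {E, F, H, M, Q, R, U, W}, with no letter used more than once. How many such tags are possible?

6720

This is a permutation of 5 out of 8: P(8,5) = 8!/3!.
8 × 7 × 6 × 5 × 4 = 6720.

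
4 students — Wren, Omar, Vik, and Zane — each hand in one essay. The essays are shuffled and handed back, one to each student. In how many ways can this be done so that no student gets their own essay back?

9

This is the derangement count D_4: permutations of 4 items with no fixed point.
By inclusion–exclusion this is Σ_{j=0}^{4} (−1)^j C(4,j)·(4−j)!.
Computing: 24 − 24 + 12 − 4 + 1 = 9.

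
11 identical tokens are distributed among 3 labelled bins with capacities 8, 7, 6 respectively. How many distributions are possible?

47

By stars and bars, unrestricted non-negative solutions to x_1+…+x_3 = 11 number C(11+2,2) = 78.
Subtract solutions that violate a single cap (substitute x_i' = x_i − (cap_i+1)): x_1 ≥ 9 gives C(4,2) = 6; x_2 ≥ 8 gives C(5,2) = 10; x_3 ≥ 7 gives C(6,2) = 15. Together 31.
No two caps can be exceeded simultaneously, so the pair terms are all 0.
By inclusion–exclusion the count is 78 − 31 + 0 = 47.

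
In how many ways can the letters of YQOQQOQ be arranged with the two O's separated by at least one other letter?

There are 7!/(4!·2!) = 105 arrangements of YQOQQOQ in total.
Arrangements with the O's together: treat OO as one letter, giving (6)!/(4!) = 30.
Hence 105 − 30 = 75.

75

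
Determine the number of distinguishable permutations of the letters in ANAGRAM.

840

Letter multiplicities in ANAGRAM: A×3, G×1, M×1, N×1, R×1.
So there are 7! / (3!) = 840 distinguishable arrangements.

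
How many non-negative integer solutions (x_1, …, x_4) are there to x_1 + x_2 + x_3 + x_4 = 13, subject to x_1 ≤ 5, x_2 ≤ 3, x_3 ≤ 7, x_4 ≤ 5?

Ignoring the caps, the number of non-negative solutions to x_1+…+x_4 = 13 is C(16,3) = 560.
Subtract solutions that violate a single cap (substitute x_i' = x_i − (cap_i+1)): x_1 ≥ 6 gives C(10,3) = 120; x_2 ≥ 4 gives C(12,3) = 220; x_3 ≥ 8 gives C(8,3) = 56; x_4 ≥ 6 gives C(10,3) = 120. Together 516.
Add back pairs where two caps are both exceeded: 20 + 0 + 4 + 4 + 20 + 0 = 48.
By inclusion–exclusion the count is 560 − 516 + 48 = 92.

92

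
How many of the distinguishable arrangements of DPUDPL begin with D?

60

Fix D in the first position and arrange the remaining 5 letters.
Those 5 letters have P appearing twice, giving (5)!/(2!) = 60.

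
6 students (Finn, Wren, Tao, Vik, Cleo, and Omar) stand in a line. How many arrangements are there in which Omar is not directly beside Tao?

Of the 6! = 720 arrangements, those with Omar and Tao adjacent number 2 × 5! = 240 (treat the pair as a block with 2 internal orders).
So 720 − 240 = 480 arrangements keep them apart.

480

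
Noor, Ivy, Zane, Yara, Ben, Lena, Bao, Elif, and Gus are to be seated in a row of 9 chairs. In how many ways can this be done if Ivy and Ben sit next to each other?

80640

Treat {Ivy, Ben} as a single unit. There are 8 units to order, and the pair itself can be ordered 2 ways.
So the count is 2·(8)! = 80640.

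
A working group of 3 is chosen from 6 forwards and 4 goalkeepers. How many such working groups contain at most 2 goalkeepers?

116

Split by how many goalkeepers are chosen (0 through 2).
Sum: C(4,0)·C(6,3) + C(4,1)·C(6,2) + C(4,2)·C(6,1) = 20 + 60 + 36 = 116.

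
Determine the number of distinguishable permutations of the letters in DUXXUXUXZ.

2520

Letter multiplicities in DUXXUXUXZ: D×1, U×3, X×4, Z×1.
The number of distinct arrangements is 9!/(4!·3!) = 362880/144 = 2520.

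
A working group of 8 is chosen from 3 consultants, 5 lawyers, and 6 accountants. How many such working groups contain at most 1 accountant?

Split by how many accountants are chosen (0 through 1).
Sum: C(6,0)·C(8,8) + C(6,1)·C(8,7) = 1 + 48 = 49.

49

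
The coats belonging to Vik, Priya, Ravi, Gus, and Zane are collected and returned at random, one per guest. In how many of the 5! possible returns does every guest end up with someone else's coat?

Count assignments avoiding every fixed point. For any j of the 5 guests fixed to their own coat, the other 5−j can be arranged in (5−j)! ways.
By inclusion–exclusion this is Σ_{j=0}^{5} (−1)^j C(5,j)·(5−j)!.
Computing: 120 − 120 + 60 − 20 + 5 − 1 = 44.

44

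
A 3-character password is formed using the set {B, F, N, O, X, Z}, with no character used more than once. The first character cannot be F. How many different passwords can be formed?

100

The first character has 6−1 = 5 choices (anything except F).
The remaining 2 characters are filled from the other 5 symbols without repetition: 5 × 4 = 20.
Total: 5 × 20 = 100.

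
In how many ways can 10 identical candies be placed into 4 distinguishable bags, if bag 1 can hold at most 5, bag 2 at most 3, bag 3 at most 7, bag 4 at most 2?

62

Without the upper bounds there are C(13,3) = 286 ways to split 10 among 4 bags.
Subtract solutions that violate a single cap (substitute x_i' = x_i − (cap_i+1)): x_1 ≥ 6 gives C(7,3) = 35; x_2 ≥ 4 gives C(9,3) = 84; x_3 ≥ 8 gives C(5,3) = 10; x_4 ≥ 3 gives C(10,3) = 120. Together 249.
Add back pairs where two caps are both exceeded: 1 + 0 + 4 + 0 + 20 + 0 = 25.
By inclusion–exclusion the count is 286 − 249 + 25 = 62.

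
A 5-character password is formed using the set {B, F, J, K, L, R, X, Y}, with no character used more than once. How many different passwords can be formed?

6720

Choose and order 5 of the 8 symbols: the first character has 8 options, the next 7, and so on down to 4.
8 × 7 × 6 × 5 × 4 = 6720.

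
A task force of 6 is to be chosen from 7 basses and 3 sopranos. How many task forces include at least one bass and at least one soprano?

Unrestricted: C(10,6) = 210 ways to pick any 6 of the 10.
Selections missing a whole group: no basses → C(3,6) = 0; no sopranos → C(7,6) = 7.
Both groups omitted at once is impossible, so 210 − 7 = 203.

203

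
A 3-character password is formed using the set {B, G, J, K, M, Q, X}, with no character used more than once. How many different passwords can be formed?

210

Choose and order 3 of the 7 symbols: the first character has 7 options, the next 6, then 5.
7 × 6 × 5 = 210.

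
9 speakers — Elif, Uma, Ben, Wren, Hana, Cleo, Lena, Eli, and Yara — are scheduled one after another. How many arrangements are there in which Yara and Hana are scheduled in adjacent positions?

80640

Treat {Yara, Hana} as a single unit. There are 8 units to order, and the pair itself can be ordered 2 ways.
That gives 2 × 8! = 2 × 40320 = 80640.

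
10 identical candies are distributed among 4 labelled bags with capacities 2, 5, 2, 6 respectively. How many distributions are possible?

36

By stars and bars, unrestricted non-negative solutions to x_1+…+x_4 = 10 number C(10+3,3) = 286.
Subtract solutions that violate a single cap (substitute x_i' = x_i − (cap_i+1)): x_1 ≥ 3 gives C(10,3) = 120; x_2 ≥ 6 gives C(7,3) = 35; x_3 ≥ 3 gives C(10,3) = 120; x_4 ≥ 7 gives C(6,3) = 20. Together 295.
Add back pairs where two caps are both exceeded: 4 + 35 + 1 + 4 + 0 + 1 = 45.
By inclusion–exclusion the count is 286 − 295 + 45 = 36.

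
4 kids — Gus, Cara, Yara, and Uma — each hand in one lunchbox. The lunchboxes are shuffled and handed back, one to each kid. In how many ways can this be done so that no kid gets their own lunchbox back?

This is the derangement count D_4: permutations of 4 items with no fixed point.
By inclusion–exclusion this is Σ_{j=0}^{4} (−1)^j C(4,j)·(4−j)!.
Computing: 24 − 24 + 12 − 4 + 1 = 9.

9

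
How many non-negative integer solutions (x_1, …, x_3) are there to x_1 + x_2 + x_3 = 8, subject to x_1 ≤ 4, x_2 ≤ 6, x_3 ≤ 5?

Ignoring the caps, the number of non-negative solutions to x_1+…+x_3 = 8 is C(10,2) = 45.
Subtract solutions that violate a single cap (substitute x_i' = x_i − (cap_i+1)): x_1 ≥ 5 gives C(5,2) = 10; x_2 ≥ 7 gives C(3,2) = 3; x_3 ≥ 6 gives C(4,2) = 6. Together 19.
No two caps can be exceeded simultaneously, so the pair terms are all 0.
By inclusion–exclusion the count is 45 − 19 + 0 = 26.

26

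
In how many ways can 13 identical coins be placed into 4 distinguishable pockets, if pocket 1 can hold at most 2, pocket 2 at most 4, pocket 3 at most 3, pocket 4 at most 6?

10

By stars and bars, unrestricted non-negative solutions to x_1+…+x_4 = 13 number C(13+3,3) = 560.
Subtract solutions that violate a single cap (substitute x_i' = x_i − (cap_i+1)): x_1 ≥ 3 gives C(13,3) = 286; x_2 ≥ 5 gives C(11,3) = 165; x_3 ≥ 4 gives C(12,3) = 220; x_4 ≥ 7 gives C(9,3) = 84. Together 755.
Add back pairs where two caps are both exceeded: 56 + 84 + 20 + 35 + 4 + 10 = 209.
Subtract triples: 4 + 0 + 0 + 0 = 4.
By inclusion–exclusion the count is 560 − 755 + 209 − 4 = 10.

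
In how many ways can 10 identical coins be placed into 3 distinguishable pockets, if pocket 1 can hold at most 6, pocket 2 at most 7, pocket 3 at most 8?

By stars and bars, unrestricted non-negative solutions to x_1+…+x_3 = 10 number C(10+2,2) = 66.
Subtract solutions that violate a single cap (substitute x_i' = x_i − (cap_i+1)): x_1 ≥ 7 gives C(5,2) = 10; x_2 ≥ 8 gives C(4,2) = 6; x_3 ≥ 9 gives C(3,2) = 3. Together 19.
No two caps can be exceeded simultaneously, so the pair terms are all 0.
By inclusion–exclusion the count is 66 − 19 + 0 = 47.

47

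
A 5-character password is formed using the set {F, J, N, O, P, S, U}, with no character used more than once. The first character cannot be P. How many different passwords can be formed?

2160

The first character has 7−1 = 6 choices (anything except P).
The remaining 4 characters are filled from the other 6 symbols without repetition: 6 × 5 × 4 × 3 = 360.
Total: 6 × 360 = 2160.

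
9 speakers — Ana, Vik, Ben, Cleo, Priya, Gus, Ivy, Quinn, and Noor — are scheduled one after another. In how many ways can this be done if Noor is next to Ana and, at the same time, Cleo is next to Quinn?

20160

Treat {Noor,Ana} as one block (2 orders) and {Cleo,Quinn} as another (2 orders).
That leaves 7 units to arrange: 2 × 2 × 7! = 4 × 5040 = 20160.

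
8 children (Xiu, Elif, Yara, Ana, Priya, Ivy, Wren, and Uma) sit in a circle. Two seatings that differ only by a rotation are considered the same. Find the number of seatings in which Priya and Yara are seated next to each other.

Treat {Priya, Yara} as one unit (2 internal orders) and seat the resulting 7 units around the table: (6)! circular arrangements.
So 2 × (6)! = 2 × 720 = 1440.

1440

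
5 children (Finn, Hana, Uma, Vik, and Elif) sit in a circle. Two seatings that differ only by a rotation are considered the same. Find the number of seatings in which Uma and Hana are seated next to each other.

12

Glue Uma and Hana into a block (2 internal orders). Seating 4 units around a circle gives (3)! arrangements.
So 2 × (3)! = 2 × 6 = 12.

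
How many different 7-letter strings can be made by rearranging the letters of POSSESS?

210

Letter multiplicities in POSSESS: E×1, O×1, P×1, S×4.
Dividing 7! = 5040 by 4! = 24 for the repeated letters gives 210.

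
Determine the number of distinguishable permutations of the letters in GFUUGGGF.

420

The 8 letters of GFUUGGGF have repeats: F appearing twice, G appearing 4 times, and U appearing twice.
Dividing 8! = 40320 by 4!·2!·2! = 96 for the repeated letters gives 420.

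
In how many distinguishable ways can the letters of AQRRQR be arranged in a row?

60

Letter multiplicities in AQRRQR: A×1, Q×2, R×3.
Dividing 6! = 720 by 3!·2! = 12 for the repeated letters gives 60.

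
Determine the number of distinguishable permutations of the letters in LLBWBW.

Letter multiplicities in LLBWBW: B×2, L×2, W×2.
Dividing 6! = 720 by 2!·2!·2! = 8 for the repeated letters gives 90.

90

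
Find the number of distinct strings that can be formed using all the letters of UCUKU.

20

UCUKU has 5 letters with U appearing 3 times.
Dividing 5! = 120 by 3! = 6 for the repeated letters gives 20.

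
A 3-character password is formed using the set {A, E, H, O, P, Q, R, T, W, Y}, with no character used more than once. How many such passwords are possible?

720

With no repetition, fill the 3 characters in order: 10 choices, then 9, down to 8.
That product is 10 × 9 × 8 = 720.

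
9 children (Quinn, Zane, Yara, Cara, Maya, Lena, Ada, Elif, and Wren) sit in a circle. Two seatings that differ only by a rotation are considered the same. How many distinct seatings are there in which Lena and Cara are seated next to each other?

10080

Treat {Lena, Cara} as one unit (2 internal orders) and seat the resulting 8 units around the table: (7)! circular arrangements.
So 2 × (7)! = 2 × 5040 = 10080.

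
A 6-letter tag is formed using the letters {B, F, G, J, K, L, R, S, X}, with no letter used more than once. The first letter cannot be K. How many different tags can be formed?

53760

The first letter has 9−1 = 8 choices (anything except K).
The remaining 5 letters are filled from the other 8 symbols without repetition: 8 × 7 × 6 × 5 × 4 = 6720.
Total: 8 × 6720 = 53760.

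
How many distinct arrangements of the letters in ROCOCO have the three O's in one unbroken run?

Treat the 3 copies of O as a single block. The multiset to arrange is then {OOO, C, C, R}, 4 items in all.
That gives (4)!/(2!) = 12 arrangements.

12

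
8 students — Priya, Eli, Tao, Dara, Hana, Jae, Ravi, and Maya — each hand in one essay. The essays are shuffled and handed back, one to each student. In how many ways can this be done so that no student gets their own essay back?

Let Aᵢ be the assignments in which student i gets their own essay. We want the size of the complement of A₁∪…∪A_8.
By inclusion–exclusion this is Σ_{j=0}^{8} (−1)^j C(8,j)·(8−j)!.
Computing: 40320 − 40320 + 20160 − 6720 + 1680 − 336 + 56 − 8 + 1 = 14833.

14833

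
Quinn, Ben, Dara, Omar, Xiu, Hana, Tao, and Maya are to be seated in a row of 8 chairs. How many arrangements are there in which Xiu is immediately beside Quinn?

Treat {Xiu, Quinn} as a single unit. There are 7 units to order, and the pair itself can be ordered 2 ways.
So the count is 2·(7)! = 10080.

10080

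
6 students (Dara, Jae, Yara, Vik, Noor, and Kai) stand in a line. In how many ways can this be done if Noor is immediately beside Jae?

Glue Noor and Jae into one block (2 internal orders), leaving 5 units to arrange in a row.
That gives 2 × 5! = 2 × 120 = 240.

240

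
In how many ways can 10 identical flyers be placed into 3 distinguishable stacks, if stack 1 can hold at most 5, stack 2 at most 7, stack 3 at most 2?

12

Ignoring the caps, the number of non-negative solutions to x_1+…+x_3 = 10 is C(12,2) = 66.
Subtract solutions that violate a single cap (substitute x_i' = x_i − (cap_i+1)): x_1 ≥ 6 gives C(6,2) = 15; x_2 ≥ 8 gives C(4,2) = 6; x_3 ≥ 3 gives C(9,2) = 36. Together 57.
Add back pairs where two caps are both exceeded: 0 + 3 + 0 = 3.
By inclusion–exclusion the count is 66 − 57 + 3 = 12.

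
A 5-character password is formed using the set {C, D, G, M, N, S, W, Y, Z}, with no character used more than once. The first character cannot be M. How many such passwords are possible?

13440

The first character has 9−1 = 8 choices (anything except M).
The remaining 4 characters are filled from the other 8 symbols without repetition: 8 × 7 × 6 × 5 = 1680.
Total: 8 × 1680 = 13440.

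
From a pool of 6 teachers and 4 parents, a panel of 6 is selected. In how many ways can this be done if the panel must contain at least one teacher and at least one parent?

209

Unrestricted: C(10,6) = 210 ways to pick any 6 of the 10.
Subtract selections that omit an entire group: no teachers → C(4,6) = 0; no parents → C(6,6) = 1.
Both groups omitted at once is impossible, so 210 − 1 = 209.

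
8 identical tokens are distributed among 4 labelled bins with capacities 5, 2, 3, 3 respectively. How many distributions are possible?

38

Without the upper bounds there are C(11,3) = 165 ways to split 8 among 4 bins.
Subtract solutions that violate a single cap (substitute x_i' = x_i − (cap_i+1)): x_1 ≥ 6 gives C(5,3) = 10; x_2 ≥ 3 gives C(8,3) = 56; x_3 ≥ 4 gives C(7,3) = 35; x_4 ≥ 4 gives C(7,3) = 35. Together 136.
Add back pairs where two caps are both exceeded: 0 + 0 + 0 + 4 + 4 + 1 = 9.
By inclusion–exclusion the count is 165 − 136 + 9 = 38.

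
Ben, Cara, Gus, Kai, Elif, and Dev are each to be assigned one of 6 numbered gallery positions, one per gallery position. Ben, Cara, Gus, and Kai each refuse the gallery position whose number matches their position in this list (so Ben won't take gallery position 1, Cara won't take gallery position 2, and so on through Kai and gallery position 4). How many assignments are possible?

362

Let Aᵢ (for 1 ≤ i ≤ 4) be the placements that put person i in their forbidden gallery position. Any j of these fix j positions, leaving (6−j)! ways to fill the rest, and there are C(4,j) ways to pick which j.
By inclusion–exclusion, the number of valid placements is Σ_{j=0}^{4} (−1)^j C(4,j)·(6−j)!.
Computing: 720 − 480 + 144 − 24 + 2 = 362.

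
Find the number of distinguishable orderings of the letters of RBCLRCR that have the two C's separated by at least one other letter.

300

There are 7!/(3!·2!) = 420 arrangements of RBCLRCR in total.
Arrangements with the C's together: treat CC as one letter, giving (6)!/(3!) = 120.
Subtracting, 420 − 120 = 300 arrangements keep the C's apart.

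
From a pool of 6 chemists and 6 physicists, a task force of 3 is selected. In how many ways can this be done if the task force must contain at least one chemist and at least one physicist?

180

Total 3-person selections from all 12: C(12,3) = 220.
Selections missing a whole group: no chemists → C(6,3) = 20; no physicists → C(6,3) = 20.
Both groups omitted at once is impossible, so 220 − 40 = 180.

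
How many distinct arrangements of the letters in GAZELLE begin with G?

Fix G in the first position and arrange the remaining 6 letters.
Those 6 letters have E appearing twice and L appearing twice, giving (6)!/(2!·2!) = 180.

180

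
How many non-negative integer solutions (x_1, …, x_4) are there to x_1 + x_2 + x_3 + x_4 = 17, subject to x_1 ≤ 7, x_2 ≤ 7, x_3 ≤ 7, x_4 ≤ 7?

By stars and bars, unrestricted non-negative solutions to x_1+…+x_4 = 17 number C(17+3,3) = 1140.
Subtract solutions that violate a single cap (substitute x_i' = x_i − (cap_i+1)): x_1 ≥ 8 gives C(12,3) = 220; x_2 ≥ 8 gives C(12,3) = 220; x_3 ≥ 8 gives C(12,3) = 220; x_4 ≥ 8 gives C(12,3) = 220. Together 880.
Add back pairs where two caps are both exceeded: 4 + 4 + 4 + 4 + 4 + 4 = 24.
By inclusion–exclusion the count is 1140 − 880 + 24 = 284.

284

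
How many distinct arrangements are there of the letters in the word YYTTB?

30

YYTTB has 5 letters with T appearing twice and Y appearing twice.
The number of distinct arrangements is 5!/(2!·2!) = 120/4 = 30.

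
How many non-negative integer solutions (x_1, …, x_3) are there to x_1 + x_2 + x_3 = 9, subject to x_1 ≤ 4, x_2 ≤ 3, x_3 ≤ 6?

14

Ignoring the caps, the number of non-negative solutions to x_1+…+x_3 = 9 is C(11,2) = 55.
Subtract solutions that violate a single cap (substitute x_i' = x_i − (cap_i+1)): x_1 ≥ 5 gives C(6,2) = 15; x_2 ≥ 4 gives C(7,2) = 21; x_3 ≥ 7 gives C(4,2) = 6. Together 42.
Add back pairs where two caps are both exceeded: 1 + 0 + 0 = 1.
By inclusion–exclusion the count is 55 − 42 + 1 = 14.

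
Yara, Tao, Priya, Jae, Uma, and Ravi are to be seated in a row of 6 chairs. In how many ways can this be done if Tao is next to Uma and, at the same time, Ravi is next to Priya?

Treat {Tao,Uma} as one block (2 orders) and {Ravi,Priya} as another (2 orders).
That leaves 4 units to arrange: 2 × 2 × 4! = 4 × 24 = 96.

96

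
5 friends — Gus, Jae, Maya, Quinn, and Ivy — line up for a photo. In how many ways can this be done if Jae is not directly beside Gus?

Of the 5! = 120 arrangements, those with Jae and Gus adjacent number 2 × 4! = 48 (treat the pair as a block with 2 internal orders).
So 120 − 48 = 72 arrangements keep them apart.

72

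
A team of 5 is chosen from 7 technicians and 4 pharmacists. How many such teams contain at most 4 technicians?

441

Split by how many technicians are chosen (0 through 4).
Sum: C(7,0)·C(4,5) + C(7,1)·C(4,4) + C(7,2)·C(4,3) + C(7,3)·C(4,2) + C(7,4)·C(4,1) = 0 + 7 + 84 + 210 + 140 = 441.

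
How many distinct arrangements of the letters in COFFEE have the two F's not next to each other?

Total arrangements of COFFEE: 6!/(2!·2!) = 180.
Arrangements with the F's together: treat FF as one letter, giving (5)!/(2!) = 60.
Subtracting, 180 − 60 = 120 arrangements keep the F's apart.

120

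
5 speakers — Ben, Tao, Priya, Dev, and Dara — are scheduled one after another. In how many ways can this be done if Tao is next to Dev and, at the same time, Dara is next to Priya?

24

Treat {Tao,Dev} as one block (2 orders) and {Dara,Priya} as another (2 orders).
That leaves 3 units to arrange: 2 × 2 × 3! = 4 × 6 = 24.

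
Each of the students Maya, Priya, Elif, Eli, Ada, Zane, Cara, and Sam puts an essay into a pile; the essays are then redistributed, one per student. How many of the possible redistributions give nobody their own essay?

14833

This is the derangement count D_8: permutations of 8 items with no fixed point.
By inclusion–exclusion this is Σ_{j=0}^{8} (−1)^j C(8,j)·(8−j)!.
Computing: 40320 − 40320 + 20160 − 6720 + 1680 − 336 + 56 − 8 + 1 = 14833.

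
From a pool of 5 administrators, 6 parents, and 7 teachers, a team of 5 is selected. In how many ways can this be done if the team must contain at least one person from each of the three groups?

With no constraint there are C(18,5) = 8568 possible selections.
Subtract selections that omit an entire group: no administrators → C(13,5) = 1287; no parents → C(12,5) = 792; no teachers → C(11,5) = 462.
Add back selections omitting two groups (i.e. drawn from a single group): C(5,5) + C(6,5) + C(7,5) = 28.
By inclusion–exclusion: 8568 − 2541 + 28 = 6055.

6055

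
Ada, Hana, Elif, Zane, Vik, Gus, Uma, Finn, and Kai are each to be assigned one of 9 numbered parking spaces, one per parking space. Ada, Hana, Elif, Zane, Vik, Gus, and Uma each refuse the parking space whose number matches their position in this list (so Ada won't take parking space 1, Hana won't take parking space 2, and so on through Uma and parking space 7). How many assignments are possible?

Let Aᵢ (for 1 ≤ i ≤ 7) be the placements that put person i in their forbidden parking space. Any j of these fix j positions, leaving (9−j)! ways to fill the rest, and there are C(7,j) ways to pick which j.
By inclusion–exclusion, the number of valid placements is Σ_{j=0}^{7} (−1)^j C(7,j)·(9−j)!.
Computing: 362880 − 282240 + 105840 − 25200 + 4200 − 504 + 42 − 2 = 165016.

165016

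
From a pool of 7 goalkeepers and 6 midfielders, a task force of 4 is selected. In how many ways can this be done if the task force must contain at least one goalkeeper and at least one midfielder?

Unrestricted: C(13,4) = 715 ways to pick any 4 of the 13.
Subtract selections that omit an entire group: no goalkeepers → C(6,4) = 15; no midfielders → C(7,4) = 35.
Both groups omitted at once is impossible, so 715 − 50 = 665.

665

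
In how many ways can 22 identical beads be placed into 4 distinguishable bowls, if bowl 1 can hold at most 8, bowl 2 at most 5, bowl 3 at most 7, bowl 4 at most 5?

20

Ignoring the caps, the number of non-negative solutions to x_1+…+x_4 = 22 is C(25,3) = 2300.
Subtract solutions that violate a single cap (substitute x_i' = x_i − (cap_i+1)): x_1 ≥ 9 gives C(16,3) = 560; x_2 ≥ 6 gives C(19,3) = 969; x_3 ≥ 8 gives C(17,3) = 680; x_4 ≥ 6 gives C(19,3) = 969. Together 3178.
Add back pairs where two caps are both exceeded: 120 + 56 + 120 + 165 + 286 + 165 = 912.
Subtract triples: 0 + 4 + 0 + 10 = 14.
By inclusion–exclusion the count is 2300 − 3178 + 912 − 14 = 20.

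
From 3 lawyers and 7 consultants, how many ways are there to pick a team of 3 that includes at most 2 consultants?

85

Split by how many consultants are chosen (0 through 2).
Sum: C(7,0)·C(3,3) + C(7,1)·C(3,2) + C(7,2)·C(3,1) = 1 + 21 + 63 = 85.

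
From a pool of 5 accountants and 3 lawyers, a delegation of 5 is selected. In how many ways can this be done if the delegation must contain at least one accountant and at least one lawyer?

55

Total 5-person selections from all 8: C(8,5) = 56.
Selections missing a whole group: no accountants → C(3,5) = 0; no lawyers → C(5,5) = 1.
Both groups omitted at once is impossible, so 56 − 1 = 55.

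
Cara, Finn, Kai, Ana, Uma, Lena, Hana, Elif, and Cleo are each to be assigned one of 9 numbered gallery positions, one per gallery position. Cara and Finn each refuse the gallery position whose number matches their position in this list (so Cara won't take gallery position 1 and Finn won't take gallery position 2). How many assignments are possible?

Let Aᵢ (for i ∈ {1, 2}) be the placements that put person i in their forbidden gallery position. Any j of these fix j positions, leaving (9−j)! ways to fill the rest, and there are C(2,j) ways to pick which j.
By inclusion–exclusion, the number of valid placements is Σ_{j=0}^{2} (−1)^j C(2,j)·(9−j)!.
Computing: 362880 − 80640 + 5040 = 287280.

287280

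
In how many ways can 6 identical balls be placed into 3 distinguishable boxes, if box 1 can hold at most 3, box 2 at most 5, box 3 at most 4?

18

Ignoring the caps, the number of non-negative solutions to x_1+…+x_3 = 6 is C(8,2) = 28.
Subtract solutions that violate a single cap (substitute x_i' = x_i − (cap_i+1)): x_1 ≥ 4 gives C(4,2) = 6; x_2 ≥ 6 gives C(2,2) = 1; x_3 ≥ 5 gives C(3,2) = 3. Together 10.
No two caps can be exceeded simultaneously, so the pair terms are all 0.
By inclusion–exclusion the count is 28 − 10 + 0 = 18.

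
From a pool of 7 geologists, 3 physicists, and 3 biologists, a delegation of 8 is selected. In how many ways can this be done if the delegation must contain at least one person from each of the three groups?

1197

With no constraint there are C(13,8) = 1287 possible selections.
Selections missing a whole group: no geologists → C(6,8) = 0; no physicists → C(10,8) = 45; no biologists → C(10,8) = 45.
Add back selections omitting two groups (i.e. drawn from a single group): C(7,8) + C(3,8) + C(3,8) = 0.
By inclusion–exclusion: 1287 − 90 + 0 = 1197.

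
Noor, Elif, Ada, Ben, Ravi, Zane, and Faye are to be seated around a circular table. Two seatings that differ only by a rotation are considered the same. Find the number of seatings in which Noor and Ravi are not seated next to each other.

480

All circular seatings of 7 people number (6)! = 720.
Those with Noor next to Ravi: fuse the pair into one unit and seat 6 units around a circle — 2·(5)! = 240.
Subtracting, 720 − 240 = 480.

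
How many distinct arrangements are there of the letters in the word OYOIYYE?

Letter multiplicities in OYOIYYE: E×1, I×1, O×2, Y×3.
The number of distinct arrangements is 7!/(3!·2!) = 5040/12 = 420.

420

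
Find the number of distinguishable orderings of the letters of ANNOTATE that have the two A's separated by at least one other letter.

3780

Total arrangements of ANNOTATE: 8!/(2!·2!·2!) = 5040.
If the two A's are adjacent, glue them into one block, leaving 7 items to arrange: (7)!/(2!·2!) = 1260 ways.
Hence 5040 − 1260 = 3780.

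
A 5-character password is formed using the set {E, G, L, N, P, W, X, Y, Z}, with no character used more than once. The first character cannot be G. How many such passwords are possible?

The first character has 9−1 = 8 choices (anything except G).
The remaining 4 characters are filled from the other 8 symbols without repetition: 8 × 7 × 6 × 5 = 1680.
Total: 8 × 1680 = 13440.

13440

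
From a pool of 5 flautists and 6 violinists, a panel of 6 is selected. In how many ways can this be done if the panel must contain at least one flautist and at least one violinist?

Unrestricted: C(11,6) = 462 ways to pick any 6 of the 11.
Subtract selections that omit an entire group: no flautists → C(6,6) = 1; no violinists → C(5,6) = 0.
Both groups omitted at once is impossible, so 462 − 1 = 461.

461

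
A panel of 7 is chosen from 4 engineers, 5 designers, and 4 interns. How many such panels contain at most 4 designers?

1688

Split by how many designers are chosen (0 through 4).
Sum: C(5,0)·C(8,7) + C(5,1)·C(8,6) + C(5,2)·C(8,5) + C(5,3)·C(8,4) + C(5,4)·C(8,3) = 8 + 140 + 560 + 700 + 280 = 1688.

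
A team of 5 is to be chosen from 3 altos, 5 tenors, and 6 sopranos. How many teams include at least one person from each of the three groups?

Unrestricted: C(14,5) = 2002 ways to pick any 5 of the 14.
Subtract selections that omit an entire group: no altos → C(11,5) = 462; no tenors → C(9,5) = 126; no sopranos → C(8,5) = 56.
Add back selections omitting two groups (i.e. drawn from a single group): C(3,5) + C(5,5) + C(6,5) = 7.
By inclusion–exclusion: 2002 − 644 + 7 = 1365.

1365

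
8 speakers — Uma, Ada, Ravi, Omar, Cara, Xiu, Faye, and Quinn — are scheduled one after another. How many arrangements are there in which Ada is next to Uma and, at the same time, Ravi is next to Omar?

Treat {Ada,Uma} as one block (2 orders) and {Ravi,Omar} as another (2 orders).
That leaves 6 units to arrange: 2 × 2 × 6! = 4 × 720 = 2880.

2880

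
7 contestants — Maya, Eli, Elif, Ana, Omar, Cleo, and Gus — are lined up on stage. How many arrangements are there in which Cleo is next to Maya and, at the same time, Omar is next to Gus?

Treat {Cleo,Maya} as one block (2 orders) and {Omar,Gus} as another (2 orders).
That leaves 5 units to arrange: 2 × 2 × 5! = 4 × 120 = 480.

480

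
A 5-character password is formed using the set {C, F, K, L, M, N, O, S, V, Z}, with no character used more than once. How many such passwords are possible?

Choose and order 5 of the 10 symbols: the first character has 10 options, the next 9, and so on down to 6.
That product is 10 × 9 × 8 × 7 × 6 = 30240.

30240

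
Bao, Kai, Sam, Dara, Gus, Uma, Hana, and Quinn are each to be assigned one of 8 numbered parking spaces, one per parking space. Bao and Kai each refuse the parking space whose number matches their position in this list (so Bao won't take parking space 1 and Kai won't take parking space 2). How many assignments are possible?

Let Aᵢ (for i ∈ {1, 2}) be the placements that put person i in their forbidden parking space. Any j of these fix j positions, leaving (8−j)! ways to fill the rest, and there are C(2,j) ways to pick which j.
By inclusion–exclusion, the number of valid placements is Σ_{j=0}^{2} (−1)^j C(2,j)·(8−j)!.
Computing: 40320 − 10080 + 720 = 30960.

30960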